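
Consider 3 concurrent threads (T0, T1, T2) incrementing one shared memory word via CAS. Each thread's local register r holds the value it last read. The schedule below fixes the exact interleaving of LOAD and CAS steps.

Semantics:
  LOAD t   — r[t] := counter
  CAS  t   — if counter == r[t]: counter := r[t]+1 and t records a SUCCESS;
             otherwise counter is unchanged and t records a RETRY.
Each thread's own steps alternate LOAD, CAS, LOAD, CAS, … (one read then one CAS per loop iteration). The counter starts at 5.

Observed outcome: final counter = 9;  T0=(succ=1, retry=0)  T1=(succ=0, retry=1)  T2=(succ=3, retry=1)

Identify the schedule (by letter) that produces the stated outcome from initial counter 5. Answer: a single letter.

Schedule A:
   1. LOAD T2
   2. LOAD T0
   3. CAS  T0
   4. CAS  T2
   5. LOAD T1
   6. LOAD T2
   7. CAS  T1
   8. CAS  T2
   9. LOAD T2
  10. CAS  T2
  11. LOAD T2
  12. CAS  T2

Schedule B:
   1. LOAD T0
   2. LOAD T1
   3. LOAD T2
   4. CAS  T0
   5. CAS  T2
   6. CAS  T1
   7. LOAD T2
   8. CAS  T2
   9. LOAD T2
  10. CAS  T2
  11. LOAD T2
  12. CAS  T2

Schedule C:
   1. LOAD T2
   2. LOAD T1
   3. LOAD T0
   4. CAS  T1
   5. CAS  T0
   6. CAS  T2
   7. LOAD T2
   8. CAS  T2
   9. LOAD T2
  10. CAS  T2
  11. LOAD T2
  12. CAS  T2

Run B:
   1) LOAD T0:  M=5  r_T0=5
   2) LOAD T1:  M=5  r_T1=5
   3) LOAD T2:  M=5  r_T2=5
   4) CAS  T0:  M=6  r_T0=5 ✓
   5) CAS  T2:  M=6  r_T2=5 ✗
   6) CAS  T1:  M=6  r_T1=5 ✗
   7) LOAD T2:  M=6  r_T2=6
   8) CAS  T2:  M=7  r_T2=6 ✓
   9) LOAD T2:  M=7  r_T2=7
  10) CAS  T2:  M=8  r_T2=7 ✓
  11) LOAD T2:  M=8  r_T2=8
  12) CAS  T2:  M=9  r_T2=8 ✓

B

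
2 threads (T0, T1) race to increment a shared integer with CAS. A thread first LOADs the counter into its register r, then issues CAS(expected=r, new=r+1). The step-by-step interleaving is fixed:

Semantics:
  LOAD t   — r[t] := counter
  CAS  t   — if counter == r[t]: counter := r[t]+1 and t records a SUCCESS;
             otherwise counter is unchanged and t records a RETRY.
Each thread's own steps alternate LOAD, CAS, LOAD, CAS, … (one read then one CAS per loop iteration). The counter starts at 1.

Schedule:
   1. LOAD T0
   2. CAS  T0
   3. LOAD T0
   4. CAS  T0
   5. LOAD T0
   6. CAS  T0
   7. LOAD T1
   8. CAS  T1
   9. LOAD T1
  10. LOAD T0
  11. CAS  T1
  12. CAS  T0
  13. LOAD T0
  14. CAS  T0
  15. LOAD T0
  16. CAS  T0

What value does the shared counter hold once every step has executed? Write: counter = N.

step 1: T0 LOAD ⇒ load; ctr=1 reg=1
step 2: T0 CAS ⇒ ok; ctr=2 reg=1
step 3: T0 LOAD ⇒ load; ctr=2 reg=2
step 4: T0 CAS ⇒ ok; ctr=3 reg=2
step 5: T0 LOAD ⇒ load; ctr=3 reg=3
step 6: T0 CAS ⇒ ok; ctr=4 reg=3
step 7: T1 LOAD ⇒ load; ctr=4 reg=4
step 8: T1 CAS ⇒ ok; ctr=5 reg=4
step 9: T1 LOAD ⇒ load; ctr=5 reg=5
step 10: T0 LOAD ⇒ load; ctr=5 reg=5
step 11: T1 CAS ⇒ ok; ctr=6 reg=5
step 12: T0 CAS ⇒ retry; ctr=6 reg=5
step 13: T0 LOAD ⇒ load; ctr=6 reg=6
step 14: T0 CAS ⇒ ok; ctr=7 reg=6
step 15: T0 LOAD ⇒ load; ctr=7 reg=7
step 16: T0 CAS ⇒ ok; ctr=8 reg=7

counter = 8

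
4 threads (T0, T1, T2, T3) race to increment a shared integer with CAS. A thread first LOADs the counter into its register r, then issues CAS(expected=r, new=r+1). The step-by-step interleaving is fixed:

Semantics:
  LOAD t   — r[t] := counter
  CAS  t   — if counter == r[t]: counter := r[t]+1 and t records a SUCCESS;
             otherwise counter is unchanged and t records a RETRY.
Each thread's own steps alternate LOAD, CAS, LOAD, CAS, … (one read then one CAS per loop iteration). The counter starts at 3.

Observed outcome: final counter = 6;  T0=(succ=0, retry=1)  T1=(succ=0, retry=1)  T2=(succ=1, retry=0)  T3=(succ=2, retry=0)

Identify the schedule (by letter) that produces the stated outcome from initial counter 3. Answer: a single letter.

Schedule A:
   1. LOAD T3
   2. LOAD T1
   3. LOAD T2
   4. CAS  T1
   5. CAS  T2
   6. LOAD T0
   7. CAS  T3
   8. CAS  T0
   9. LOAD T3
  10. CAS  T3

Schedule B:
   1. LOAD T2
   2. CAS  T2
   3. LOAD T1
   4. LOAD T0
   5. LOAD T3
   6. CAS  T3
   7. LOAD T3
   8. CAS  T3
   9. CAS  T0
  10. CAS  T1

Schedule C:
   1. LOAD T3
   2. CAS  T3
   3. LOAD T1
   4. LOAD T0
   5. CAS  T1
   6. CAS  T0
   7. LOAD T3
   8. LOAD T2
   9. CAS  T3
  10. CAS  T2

Run B:
   1) LOAD T2:  M=3  r_T2=3
   2) CAS  T2:  M=4  r_T2=3 ✓
   3) LOAD T1:  M=4  r_T1=4
   4) LOAD T0:  M=4  r_T0=4
   5) LOAD T3:  M=4  r_T3=4
   6) CAS  T3:  M=5  r_T3=4 ✓
   7) LOAD T3:  M=5  r_T3=5
   8) CAS  T3:  M=6  r_T3=5 ✓
   9) CAS  T0:  M=6  r_T0=4 ✗
  10) CAS  T1:  M=6  r_T1=4 ✗

B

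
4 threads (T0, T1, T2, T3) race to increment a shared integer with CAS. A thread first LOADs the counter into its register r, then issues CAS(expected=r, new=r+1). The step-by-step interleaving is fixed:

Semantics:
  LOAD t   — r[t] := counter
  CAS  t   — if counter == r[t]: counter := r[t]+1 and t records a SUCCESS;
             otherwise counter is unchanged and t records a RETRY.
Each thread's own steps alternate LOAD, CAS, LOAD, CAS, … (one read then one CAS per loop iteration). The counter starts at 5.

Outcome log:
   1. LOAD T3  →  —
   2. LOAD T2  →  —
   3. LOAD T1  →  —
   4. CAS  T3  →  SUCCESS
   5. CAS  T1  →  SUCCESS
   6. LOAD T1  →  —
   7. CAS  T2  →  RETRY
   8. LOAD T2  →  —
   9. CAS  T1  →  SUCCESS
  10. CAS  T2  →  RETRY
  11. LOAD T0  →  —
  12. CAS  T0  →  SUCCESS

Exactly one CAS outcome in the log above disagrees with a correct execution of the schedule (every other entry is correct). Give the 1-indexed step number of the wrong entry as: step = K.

Reference trace:
step 1: T3 LOAD ⇒ load; ctr=5 reg=5
step 2: T2 LOAD ⇒ load; ctr=5 reg=5
step 3: T1 LOAD ⇒ load; ctr=5 reg=5
step 4: T3 CAS ⇒ ok; ctr=6 reg=5
step 5: T1 CAS ⇒ retry; ctr=6 reg=5
step 6: T1 LOAD ⇒ load; ctr=6 reg=6
step 7: T2 CAS ⇒ retry; ctr=6 reg=5
step 8: T2 LOAD ⇒ load; ctr=6 reg=6
step 9: T1 CAS ⇒ ok; ctr=7 reg=6
step 10: T2 CAS ⇒ retry; ctr=7 reg=6
step 11: T0 LOAD ⇒ load; ctr=7 reg=7
step 12: T0 CAS ⇒ ok; ctr=8 reg=7
Mismatch at 5.

step = 5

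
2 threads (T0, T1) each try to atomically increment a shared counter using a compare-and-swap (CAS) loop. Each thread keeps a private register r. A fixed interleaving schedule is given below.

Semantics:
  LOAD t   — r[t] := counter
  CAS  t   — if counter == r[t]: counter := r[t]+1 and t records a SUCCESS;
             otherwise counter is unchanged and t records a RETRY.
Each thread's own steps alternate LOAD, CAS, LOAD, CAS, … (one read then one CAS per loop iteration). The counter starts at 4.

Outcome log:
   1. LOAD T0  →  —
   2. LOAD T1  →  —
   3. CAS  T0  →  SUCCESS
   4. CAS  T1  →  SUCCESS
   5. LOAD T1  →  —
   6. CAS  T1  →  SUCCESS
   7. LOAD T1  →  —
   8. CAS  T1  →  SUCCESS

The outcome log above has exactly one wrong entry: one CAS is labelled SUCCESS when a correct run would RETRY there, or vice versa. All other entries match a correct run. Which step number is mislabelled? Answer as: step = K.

step = 4

Re-executing:
T0 LOAD — after: cnt=4, r=4 — load
T1 LOAD — after: cnt=4, r=4 — load
T0 CAS — after: cnt=5, r=4 — ok
T1 CAS — after: cnt=5, r=4 — retry
T1 LOAD — after: cnt=5, r=5 — load
T1 CAS — after: cnt=6, r=5 — ok
T1 LOAD — after: cnt=6, r=6 — load
T1 CAS — after: cnt=7, r=6 — ok
Flip is step 4.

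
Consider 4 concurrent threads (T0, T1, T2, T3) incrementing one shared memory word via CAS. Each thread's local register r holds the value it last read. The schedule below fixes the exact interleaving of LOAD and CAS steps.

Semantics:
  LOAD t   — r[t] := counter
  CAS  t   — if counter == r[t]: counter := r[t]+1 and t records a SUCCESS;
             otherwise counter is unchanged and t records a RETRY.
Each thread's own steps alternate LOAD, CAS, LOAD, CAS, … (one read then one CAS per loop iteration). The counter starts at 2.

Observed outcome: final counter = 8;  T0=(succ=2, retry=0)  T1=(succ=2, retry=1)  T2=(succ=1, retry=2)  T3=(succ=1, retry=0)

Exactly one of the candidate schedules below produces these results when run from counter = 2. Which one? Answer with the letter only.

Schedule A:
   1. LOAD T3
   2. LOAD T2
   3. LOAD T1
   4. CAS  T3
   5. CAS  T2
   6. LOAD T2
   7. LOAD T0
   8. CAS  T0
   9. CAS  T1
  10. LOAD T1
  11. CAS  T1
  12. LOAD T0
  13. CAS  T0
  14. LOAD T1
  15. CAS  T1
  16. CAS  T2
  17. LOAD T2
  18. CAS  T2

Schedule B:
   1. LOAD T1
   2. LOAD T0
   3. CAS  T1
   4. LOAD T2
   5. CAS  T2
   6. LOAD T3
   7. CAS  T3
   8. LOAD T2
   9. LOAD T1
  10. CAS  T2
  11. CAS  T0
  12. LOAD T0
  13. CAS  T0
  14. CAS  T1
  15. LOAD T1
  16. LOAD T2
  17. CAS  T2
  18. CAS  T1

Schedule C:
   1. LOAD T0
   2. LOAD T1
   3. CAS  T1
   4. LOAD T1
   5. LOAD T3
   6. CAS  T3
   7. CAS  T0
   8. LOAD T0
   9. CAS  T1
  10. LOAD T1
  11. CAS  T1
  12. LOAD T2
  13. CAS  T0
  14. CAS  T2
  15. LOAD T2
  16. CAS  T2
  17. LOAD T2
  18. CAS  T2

Run A:
1. LOAD T3 → mem=2 r[T3]=2 [LOAD]
2. LOAD T2 → mem=2 r[T2]=2 [LOAD]
3. LOAD T1 → mem=2 r[T1]=2 [LOAD]
4. CAS T3 → mem=3 r[T3]=2 [OK]
5. CAS T2 → mem=3 r[T2]=2 [RETRY]
6. LOAD T2 → mem=3 r[T2]=3 [LOAD]
7. LOAD T0 → mem=3 r[T0]=3 [LOAD]
8. CAS T0 → mem=4 r[T0]=3 [OK]
9. CAS T1 → mem=4 r[T1]=2 [RETRY]
10. LOAD T1 → mem=4 r[T1]=4 [LOAD]
11. CAS T1 → mem=5 r[T1]=4 [OK]
12. LOAD T0 → mem=5 r[T0]=5 [LOAD]
13. CAS T0 → mem=6 r[T0]=5 [OK]
14. LOAD T1 → mem=6 r[T1]=6 [LOAD]
15. CAS T1 → mem=7 r[T1]=6 [OK]
16. CAS T2 → mem=7 r[T2]=3 [RETRY]
17. LOAD T2 → mem=7 r[T2]=7 [LOAD]
18. CAS T2 → mem=8 r[T2]=7 [OK]

A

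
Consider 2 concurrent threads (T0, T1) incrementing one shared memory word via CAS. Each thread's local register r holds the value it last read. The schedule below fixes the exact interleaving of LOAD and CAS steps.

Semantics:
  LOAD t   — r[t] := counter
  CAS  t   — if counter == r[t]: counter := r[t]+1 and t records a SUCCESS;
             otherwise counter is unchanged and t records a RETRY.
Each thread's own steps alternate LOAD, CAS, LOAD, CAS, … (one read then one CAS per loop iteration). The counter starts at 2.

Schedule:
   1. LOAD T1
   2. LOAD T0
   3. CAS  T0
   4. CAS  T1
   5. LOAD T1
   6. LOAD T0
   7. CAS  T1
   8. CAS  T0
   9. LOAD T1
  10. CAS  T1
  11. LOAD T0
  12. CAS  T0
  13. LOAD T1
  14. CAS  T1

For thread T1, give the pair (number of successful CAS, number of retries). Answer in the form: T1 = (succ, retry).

T1 = (3, 1)

step 1: T1 LOAD ⇒ load; ctr=2 reg=2
step 2: T0 LOAD ⇒ load; ctr=2 reg=2
step 3: T0 CAS ⇒ ok; ctr=3 reg=2
step 4: T1 CAS ⇒ retry; ctr=3 reg=2
step 5: T1 LOAD ⇒ load; ctr=3 reg=3
step 6: T0 LOAD ⇒ load; ctr=3 reg=3
step 7: T1 CAS ⇒ ok; ctr=4 reg=3
step 8: T0 CAS ⇒ retry; ctr=4 reg=3
step 9: T1 LOAD ⇒ load; ctr=4 reg=4
step 10: T1 CAS ⇒ ok; ctr=5 reg=4
step 11: T0 LOAD ⇒ load; ctr=5 reg=5
step 12: T0 CAS ⇒ ok; ctr=6 reg=5
step 13: T1 LOAD ⇒ load; ctr=6 reg=6
step 14: T1 CAS ⇒ ok; ctr=7 reg=6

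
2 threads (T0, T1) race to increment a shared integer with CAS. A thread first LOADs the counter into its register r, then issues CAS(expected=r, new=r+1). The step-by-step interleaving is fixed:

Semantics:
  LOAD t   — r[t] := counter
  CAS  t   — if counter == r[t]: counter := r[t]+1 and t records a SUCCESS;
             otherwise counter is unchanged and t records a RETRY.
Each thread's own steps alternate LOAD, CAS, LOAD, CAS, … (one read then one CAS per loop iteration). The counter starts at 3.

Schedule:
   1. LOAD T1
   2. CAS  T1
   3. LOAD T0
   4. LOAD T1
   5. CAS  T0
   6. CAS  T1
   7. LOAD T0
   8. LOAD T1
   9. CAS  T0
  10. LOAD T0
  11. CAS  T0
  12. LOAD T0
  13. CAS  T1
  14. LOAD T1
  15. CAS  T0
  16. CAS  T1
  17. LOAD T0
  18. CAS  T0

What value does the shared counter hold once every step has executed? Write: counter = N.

[1] T1.load  rd  (counter 3, T1.r 3)
[2] T1.cas  hit  (counter 4, T1.r 3)
[3] T0.load  rd  (counter 4, T0.r 4)
[4] T1.load  rd  (counter 4, T1.r 4)
[5] T0.cas  hit  (counter 5, T0.r 4)
[6] T1.cas  miss  (counter 5, T1.r 4)
[7] T0.load  rd  (counter 5, T0.r 5)
[8] T1.load  rd  (counter 5, T1.r 5)
[9] T0.cas  hit  (counter 6, T0.r 5)
[10] T0.load  rd  (counter 6, T0.r 6)
[11] T0.cas  hit  (counter 7, T0.r 6)
[12] T0.load  rd  (counter 7, T0.r 7)
[13] T1.cas  miss  (counter 7, T1.r 5)
[14] T1.load  rd  (counter 7, T1.r 7)
[15] T0.cas  hit  (counter 8, T0.r 7)
[16] T1.cas  miss  (counter 8, T1.r 7)
[17] T0.load  rd  (counter 8, T0.r 8)
[18] T0.cas  hit  (counter 9, T0.r 8)

counter = 9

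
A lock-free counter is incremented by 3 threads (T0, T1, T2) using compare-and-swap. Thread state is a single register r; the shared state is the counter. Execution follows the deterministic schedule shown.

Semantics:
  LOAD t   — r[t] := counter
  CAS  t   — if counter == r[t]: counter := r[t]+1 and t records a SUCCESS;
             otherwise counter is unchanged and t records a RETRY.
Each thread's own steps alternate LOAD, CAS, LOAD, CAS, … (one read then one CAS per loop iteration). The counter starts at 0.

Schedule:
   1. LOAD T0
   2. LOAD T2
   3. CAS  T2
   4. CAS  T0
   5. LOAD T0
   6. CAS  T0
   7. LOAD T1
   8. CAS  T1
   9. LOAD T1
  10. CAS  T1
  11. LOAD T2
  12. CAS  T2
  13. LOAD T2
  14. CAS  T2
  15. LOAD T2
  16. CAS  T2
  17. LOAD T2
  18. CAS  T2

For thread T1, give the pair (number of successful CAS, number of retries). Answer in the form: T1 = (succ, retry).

#1 T0 reads 0
#2 T2 reads 0
#3 T2 CAS(0→1) writes; counter now 1
#4 T0 CAS(0→1) fails; counter now 1
#5 T0 reads 1
#6 T0 CAS(1→2) writes; counter now 2
#7 T1 reads 2
#8 T1 CAS(2→3) writes; counter now 3
#9 T1 reads 3
#10 T1 CAS(3→4) writes; counter now 4
#11 T2 reads 4
#12 T2 CAS(4→5) writes; counter now 5
#13 T2 reads 5
#14 T2 CAS(5→6) writes; counter now 6
#15 T2 reads 6
#16 T2 CAS(6→7) writes; counter now 7
#17 T2 reads 7
#18 T2 CAS(7→8) writes; counter now 8

T1 = (2, 0)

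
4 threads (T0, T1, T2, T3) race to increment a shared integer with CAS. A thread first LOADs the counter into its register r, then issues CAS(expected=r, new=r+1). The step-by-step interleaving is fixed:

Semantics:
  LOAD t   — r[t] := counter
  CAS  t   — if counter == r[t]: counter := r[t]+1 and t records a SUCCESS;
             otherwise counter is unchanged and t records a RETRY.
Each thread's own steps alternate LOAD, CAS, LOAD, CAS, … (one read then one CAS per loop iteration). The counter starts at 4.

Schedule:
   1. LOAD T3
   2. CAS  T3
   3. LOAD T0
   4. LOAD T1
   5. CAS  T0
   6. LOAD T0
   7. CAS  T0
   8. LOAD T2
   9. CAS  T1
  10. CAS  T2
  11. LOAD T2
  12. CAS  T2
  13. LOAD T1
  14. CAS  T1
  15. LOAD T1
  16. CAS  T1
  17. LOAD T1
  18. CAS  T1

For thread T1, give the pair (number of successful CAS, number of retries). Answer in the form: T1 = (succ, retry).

[1] T3.load  rd  (counter 4, T3.r 4)
[2] T3.cas  hit  (counter 5, T3.r 4)
[3] T0.load  rd  (counter 5, T0.r 5)
[4] T1.load  rd  (counter 5, T1.r 5)
[5] T0.cas  hit  (counter 6, T0.r 5)
[6] T0.load  rd  (counter 6, T0.r 6)
[7] T0.cas  hit  (counter 7, T0.r 6)
[8] T2.load  rd  (counter 7, T2.r 7)
[9] T1.cas  miss  (counter 7, T1.r 5)
[10] T2.cas  hit  (counter 8, T2.r 7)
[11] T2.load  rd  (counter 8, T2.r 8)
[12] T2.cas  hit  (counter 9, T2.r 8)
[13] T1.load  rd  (counter 9, T1.r 9)
[14] T1.cas  hit  (counter 10, T1.r 9)
[15] T1.load  rd  (counter 10, T1.r 10)
[16] T1.cas  hit  (counter 11, T1.r 10)
[17] T1.load  rd  (counter 11, T1.r 11)
[18] T1.cas  hit  (counter 12, T1.r 11)

T1 = (3, 1)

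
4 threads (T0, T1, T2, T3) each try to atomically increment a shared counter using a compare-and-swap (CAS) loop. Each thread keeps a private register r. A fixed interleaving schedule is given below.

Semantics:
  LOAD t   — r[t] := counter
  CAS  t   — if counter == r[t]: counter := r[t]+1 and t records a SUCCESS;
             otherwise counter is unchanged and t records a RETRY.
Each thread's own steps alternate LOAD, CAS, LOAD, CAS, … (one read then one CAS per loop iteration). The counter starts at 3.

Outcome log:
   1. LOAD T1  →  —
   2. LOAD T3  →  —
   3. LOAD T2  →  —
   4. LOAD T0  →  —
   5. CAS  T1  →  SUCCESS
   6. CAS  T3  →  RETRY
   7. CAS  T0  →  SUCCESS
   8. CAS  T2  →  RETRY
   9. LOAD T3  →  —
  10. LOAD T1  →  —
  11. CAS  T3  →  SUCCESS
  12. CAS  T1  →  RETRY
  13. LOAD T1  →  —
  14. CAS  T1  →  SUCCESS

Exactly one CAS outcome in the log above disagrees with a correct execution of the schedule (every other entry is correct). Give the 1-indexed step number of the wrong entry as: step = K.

step = 7

Reference trace:
   1) LOAD T1:  M=3  r_T1=3
   2) LOAD T3:  M=3  r_T3=3
   3) LOAD T2:  M=3  r_T2=3
   4) LOAD T0:  M=3  r_T0=3
   5) CAS  T1:  M=4  r_T1=3 ✓
   6) CAS  T3:  M=4  r_T3=3 ✗
   7) CAS  T0:  M=4  r_T0=3 ✗
   8) CAS  T2:  M=4  r_T2=3 ✗
   9) LOAD T3:  M=4  r_T3=4
  10) LOAD T1:  M=4  r_T1=4
  11) CAS  T3:  M=5  r_T3=4 ✓
  12) CAS  T1:  M=5  r_T1=4 ✗
  13) LOAD T1:  M=5  r_T1=5
  14) CAS  T1:  M=6  r_T1=5 ✓
Mismatch at 7.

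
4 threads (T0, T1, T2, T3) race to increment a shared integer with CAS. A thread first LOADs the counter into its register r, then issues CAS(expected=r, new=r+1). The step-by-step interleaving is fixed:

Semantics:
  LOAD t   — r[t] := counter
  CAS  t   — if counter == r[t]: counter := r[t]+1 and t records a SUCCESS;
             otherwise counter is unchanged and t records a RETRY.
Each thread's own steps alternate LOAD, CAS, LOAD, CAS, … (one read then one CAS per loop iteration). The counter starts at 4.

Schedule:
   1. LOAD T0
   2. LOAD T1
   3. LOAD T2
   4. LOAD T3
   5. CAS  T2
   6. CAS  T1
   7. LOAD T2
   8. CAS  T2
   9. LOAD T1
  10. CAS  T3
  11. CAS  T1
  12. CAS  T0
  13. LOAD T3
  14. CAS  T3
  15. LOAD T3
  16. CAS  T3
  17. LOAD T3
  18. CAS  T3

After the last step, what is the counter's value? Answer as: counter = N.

T0 LOAD — after: cnt=4, r=4 — load
T1 LOAD — after: cnt=4, r=4 — load
T2 LOAD — after: cnt=4, r=4 — load
T3 LOAD — after: cnt=4, r=4 — load
T2 CAS — after: cnt=5, r=4 — ok
T1 CAS — after: cnt=5, r=4 — retry
T2 LOAD — after: cnt=5, r=5 — load
T2 CAS — after: cnt=6, r=5 — ok
T1 LOAD — after: cnt=6, r=6 — load
T3 CAS — after: cnt=6, r=4 — retry
T1 CAS — after: cnt=7, r=6 — ok
T0 CAS — after: cnt=7, r=4 — retry
T3 LOAD — after: cnt=7, r=7 — load
T3 CAS — after: cnt=8, r=7 — ok
T3 LOAD — after: cnt=8, r=8 — load
T3 CAS — after: cnt=9, r=8 — ok
T3 LOAD — after: cnt=9, r=9 — load
T3 CAS — after: cnt=10, r=9 — ok

counter = 10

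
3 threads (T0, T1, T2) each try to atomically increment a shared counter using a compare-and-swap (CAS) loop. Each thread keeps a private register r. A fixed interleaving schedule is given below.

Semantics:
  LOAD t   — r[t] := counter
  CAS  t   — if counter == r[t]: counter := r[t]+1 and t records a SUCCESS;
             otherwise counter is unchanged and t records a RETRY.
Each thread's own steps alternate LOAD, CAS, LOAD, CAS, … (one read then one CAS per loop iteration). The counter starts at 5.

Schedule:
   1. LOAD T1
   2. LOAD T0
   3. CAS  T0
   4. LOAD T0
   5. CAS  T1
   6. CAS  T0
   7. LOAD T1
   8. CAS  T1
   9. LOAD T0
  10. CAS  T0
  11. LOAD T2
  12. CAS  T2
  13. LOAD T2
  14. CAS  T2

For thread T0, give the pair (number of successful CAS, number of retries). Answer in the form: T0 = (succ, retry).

T0 = (3, 0)

   1) LOAD T1:  M=5  r_T1=5
   2) LOAD T0:  M=5  r_T0=5
   3) CAS  T0:  M=6  r_T0=5 ✓
   4) LOAD T0:  M=6  r_T0=6
   5) CAS  T1:  M=6  r_T1=5 ✗
   6) CAS  T0:  M=7  r_T0=6 ✓
   7) LOAD T1:  M=7  r_T1=7
   8) CAS  T1:  M=8  r_T1=7 ✓
   9) LOAD T0:  M=8  r_T0=8
  10) CAS  T0:  M=9  r_T0=8 ✓
  11) LOAD T2:  M=9  r_T2=9
  12) CAS  T2:  M=10  r_T2=9 ✓
  13) LOAD T2:  M=10  r_T2=10
  14) CAS  T2:  M=11  r_T2=10 ✓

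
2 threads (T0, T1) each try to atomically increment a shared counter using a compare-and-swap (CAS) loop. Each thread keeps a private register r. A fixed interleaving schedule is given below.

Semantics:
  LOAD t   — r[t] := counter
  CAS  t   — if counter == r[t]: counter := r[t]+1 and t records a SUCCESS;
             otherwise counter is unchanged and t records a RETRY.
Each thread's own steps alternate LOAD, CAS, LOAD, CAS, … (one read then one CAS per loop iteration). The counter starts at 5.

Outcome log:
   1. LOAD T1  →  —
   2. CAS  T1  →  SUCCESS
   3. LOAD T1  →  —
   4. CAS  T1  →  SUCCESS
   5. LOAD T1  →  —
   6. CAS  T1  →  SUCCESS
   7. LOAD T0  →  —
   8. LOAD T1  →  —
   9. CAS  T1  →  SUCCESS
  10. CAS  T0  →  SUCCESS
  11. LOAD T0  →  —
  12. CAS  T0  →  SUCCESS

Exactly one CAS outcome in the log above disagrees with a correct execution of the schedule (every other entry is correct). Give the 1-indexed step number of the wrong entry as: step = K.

step = 10

Reference trace:
step 1: T1 LOAD ⇒ load; ctr=5 reg=5
step 2: T1 CAS ⇒ ok; ctr=6 reg=5
step 3: T1 LOAD ⇒ load; ctr=6 reg=6
step 4: T1 CAS ⇒ ok; ctr=7 reg=6
step 5: T1 LOAD ⇒ load; ctr=7 reg=7
step 6: T1 CAS ⇒ ok; ctr=8 reg=7
step 7: T0 LOAD ⇒ load; ctr=8 reg=8
step 8: T1 LOAD ⇒ load; ctr=8 reg=8
step 9: T1 CAS ⇒ ok; ctr=9 reg=8
step 10: T0 CAS ⇒ retry; ctr=9 reg=8
step 11: T0 LOAD ⇒ load; ctr=9 reg=9
step 12: T0 CAS ⇒ ok; ctr=10 reg=9
Flip is step 10.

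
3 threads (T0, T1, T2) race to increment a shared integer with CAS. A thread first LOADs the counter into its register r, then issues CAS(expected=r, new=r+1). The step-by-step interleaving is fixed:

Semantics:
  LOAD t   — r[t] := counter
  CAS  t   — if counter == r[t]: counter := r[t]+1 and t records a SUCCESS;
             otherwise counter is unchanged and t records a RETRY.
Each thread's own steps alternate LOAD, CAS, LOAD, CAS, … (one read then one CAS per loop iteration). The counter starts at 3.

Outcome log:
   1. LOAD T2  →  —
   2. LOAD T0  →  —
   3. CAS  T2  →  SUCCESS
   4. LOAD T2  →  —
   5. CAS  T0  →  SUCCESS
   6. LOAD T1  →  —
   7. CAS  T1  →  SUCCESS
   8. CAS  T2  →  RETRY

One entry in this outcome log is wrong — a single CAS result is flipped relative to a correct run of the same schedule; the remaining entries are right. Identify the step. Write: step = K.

step = 5

Correct run:
   1) LOAD T2:  M=3  r_T2=3
   2) LOAD T0:  M=3  r_T0=3
   3) CAS  T2:  M=4  r_T2=3 ✓
   4) LOAD T2:  M=4  r_T2=4
   5) CAS  T0:  M=4  r_T0=3 ✗
   6) LOAD T1:  M=4  r_T1=4
   7) CAS  T1:  M=5  r_T1=4 ✓
   8) CAS  T2:  M=5  r_T2=4 ✗
Flip is step 5.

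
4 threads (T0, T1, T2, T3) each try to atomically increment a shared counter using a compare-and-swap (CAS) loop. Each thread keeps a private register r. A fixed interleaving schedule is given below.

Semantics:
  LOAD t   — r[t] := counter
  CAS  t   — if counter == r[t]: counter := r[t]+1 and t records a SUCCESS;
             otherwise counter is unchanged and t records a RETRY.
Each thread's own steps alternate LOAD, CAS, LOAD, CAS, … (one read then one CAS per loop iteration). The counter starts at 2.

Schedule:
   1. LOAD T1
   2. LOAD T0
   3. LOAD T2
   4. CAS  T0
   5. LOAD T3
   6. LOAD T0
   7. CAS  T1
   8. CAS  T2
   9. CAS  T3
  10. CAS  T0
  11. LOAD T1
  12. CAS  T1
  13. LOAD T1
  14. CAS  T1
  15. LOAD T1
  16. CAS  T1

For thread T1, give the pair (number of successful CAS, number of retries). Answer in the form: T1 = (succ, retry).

T1 = (3, 1)

#1 T1 reads 2
#2 T0 reads 2
#3 T2 reads 2
#4 T0 CAS(2→3) writes; counter now 3
#5 T3 reads 3
#6 T0 reads 3
#7 T1 CAS(2→3) fails; counter now 3
#8 T2 CAS(2→3) fails; counter now 3
#9 T3 CAS(3→4) writes; counter now 4
#10 T0 CAS(3→4) fails; counter now 4
#11 T1 reads 4
#12 T1 CAS(4→5) writes; counter now 5
#13 T1 reads 5
#14 T1 CAS(5→6) writes; counter now 6
#15 T1 reads 6
#16 T1 CAS(6→7) writes; counter now 7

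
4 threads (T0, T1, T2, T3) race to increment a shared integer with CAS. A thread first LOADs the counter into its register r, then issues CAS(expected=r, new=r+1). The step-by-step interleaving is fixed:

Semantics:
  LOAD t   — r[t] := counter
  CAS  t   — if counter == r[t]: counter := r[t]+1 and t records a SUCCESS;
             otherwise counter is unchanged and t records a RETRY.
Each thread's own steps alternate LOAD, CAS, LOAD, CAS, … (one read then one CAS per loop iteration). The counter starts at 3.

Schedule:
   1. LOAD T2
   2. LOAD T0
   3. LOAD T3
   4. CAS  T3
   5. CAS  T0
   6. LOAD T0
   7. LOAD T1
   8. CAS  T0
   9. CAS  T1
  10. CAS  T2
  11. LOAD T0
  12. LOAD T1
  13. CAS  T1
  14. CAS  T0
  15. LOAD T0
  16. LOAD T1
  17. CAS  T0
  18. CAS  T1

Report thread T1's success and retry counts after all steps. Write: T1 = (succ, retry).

#1 T2 reads 3
#2 T0 reads 3
#3 T3 reads 3
#4 T3 CAS(3→4) writes; counter now 4
#5 T0 CAS(3→4) fails; counter now 4
#6 T0 reads 4
#7 T1 reads 4
#8 T0 CAS(4→5) writes; counter now 5
#9 T1 CAS(4→5) fails; counter now 5
#10 T2 CAS(3→4) fails; counter now 5
#11 T0 reads 5
#12 T1 reads 5
#13 T1 CAS(5→6) writes; counter now 6
#14 T0 CAS(5→6) fails; counter now 6
#15 T0 reads 6
#16 T1 reads 6
#17 T0 CAS(6→7) writes; counter now 7
#18 T1 CAS(6→7) fails; counter now 7

T1 = (1, 2)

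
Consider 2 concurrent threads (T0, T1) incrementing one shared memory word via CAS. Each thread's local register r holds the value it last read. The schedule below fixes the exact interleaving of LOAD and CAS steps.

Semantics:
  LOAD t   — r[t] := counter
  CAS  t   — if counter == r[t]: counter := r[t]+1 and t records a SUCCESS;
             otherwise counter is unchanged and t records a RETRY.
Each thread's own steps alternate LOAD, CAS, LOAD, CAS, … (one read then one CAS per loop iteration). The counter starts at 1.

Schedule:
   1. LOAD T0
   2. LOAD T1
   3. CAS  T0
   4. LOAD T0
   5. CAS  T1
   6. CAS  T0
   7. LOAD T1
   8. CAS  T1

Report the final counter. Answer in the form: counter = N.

   1) LOAD T0:  M=1  r_T0=1
   2) LOAD T1:  M=1  r_T1=1
   3) CAS  T0:  M=2  r_T0=1 ✓
   4) LOAD T0:  M=2  r_T0=2
   5) CAS  T1:  M=2  r_T1=1 ✗
   6) CAS  T0:  M=3  r_T0=2 ✓
   7) LOAD T1:  M=3  r_T1=3
   8) CAS  T1:  M=4  r_T1=3 ✓

counter = 4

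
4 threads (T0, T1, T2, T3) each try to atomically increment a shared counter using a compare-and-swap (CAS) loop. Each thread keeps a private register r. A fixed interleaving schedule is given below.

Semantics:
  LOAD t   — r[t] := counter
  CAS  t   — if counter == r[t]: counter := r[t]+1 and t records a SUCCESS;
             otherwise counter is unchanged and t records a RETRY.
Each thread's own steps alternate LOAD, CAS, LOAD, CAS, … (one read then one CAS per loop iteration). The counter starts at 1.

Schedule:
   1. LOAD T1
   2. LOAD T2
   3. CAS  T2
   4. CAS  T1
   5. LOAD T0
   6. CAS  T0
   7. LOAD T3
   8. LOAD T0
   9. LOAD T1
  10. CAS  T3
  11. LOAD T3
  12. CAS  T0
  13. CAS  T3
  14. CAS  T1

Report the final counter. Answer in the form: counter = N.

[1] T1.load  rd  (counter 1, T1.r 1)
[2] T2.load  rd  (counter 1, T2.r 1)
[3] T2.cas  hit  (counter 2, T2.r 1)
[4] T1.cas  miss  (counter 2, T1.r 1)
[5] T0.load  rd  (counter 2, T0.r 2)
[6] T0.cas  hit  (counter 3, T0.r 2)
[7] T3.load  rd  (counter 3, T3.r 3)
[8] T0.load  rd  (counter 3, T0.r 3)
[9] T1.load  rd  (counter 3, T1.r 3)
[10] T3.cas  hit  (counter 4, T3.r 3)
[11] T3.load  rd  (counter 4, T3.r 4)
[12] T0.cas  miss  (counter 4, T0.r 3)
[13] T3.cas  hit  (counter 5, T3.r 4)
[14] T1.cas  miss  (counter 5, T1.r 3)

counter = 5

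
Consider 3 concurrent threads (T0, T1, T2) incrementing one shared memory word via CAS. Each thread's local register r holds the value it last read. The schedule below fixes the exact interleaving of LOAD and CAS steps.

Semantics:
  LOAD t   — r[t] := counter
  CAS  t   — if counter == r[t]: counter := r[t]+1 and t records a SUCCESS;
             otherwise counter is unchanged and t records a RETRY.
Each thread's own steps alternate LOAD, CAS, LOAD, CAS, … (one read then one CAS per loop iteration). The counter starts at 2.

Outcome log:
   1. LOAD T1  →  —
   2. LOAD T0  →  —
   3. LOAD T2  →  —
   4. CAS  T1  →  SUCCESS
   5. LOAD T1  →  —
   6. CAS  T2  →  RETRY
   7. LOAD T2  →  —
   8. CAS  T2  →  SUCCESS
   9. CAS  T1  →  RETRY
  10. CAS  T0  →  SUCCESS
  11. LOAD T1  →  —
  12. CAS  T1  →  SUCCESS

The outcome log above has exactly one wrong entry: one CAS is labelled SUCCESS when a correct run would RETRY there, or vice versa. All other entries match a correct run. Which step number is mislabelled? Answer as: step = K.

Correct run:
#1 T1 reads 2
#2 T0 reads 2
#3 T2 reads 2
#4 T1 CAS(2→3) writes; counter now 3
#5 T1 reads 3
#6 T2 CAS(2→3) fails; counter now 3
#7 T2 reads 3
#8 T2 CAS(3→4) writes; counter now 4
#9 T1 CAS(3→4) fails; counter now 4
#10 T0 CAS(2→3) fails; counter now 4
#11 T1 reads 4
#12 T1 CAS(4→5) writes; counter now 5
Log disagrees first at step 10.

step = 10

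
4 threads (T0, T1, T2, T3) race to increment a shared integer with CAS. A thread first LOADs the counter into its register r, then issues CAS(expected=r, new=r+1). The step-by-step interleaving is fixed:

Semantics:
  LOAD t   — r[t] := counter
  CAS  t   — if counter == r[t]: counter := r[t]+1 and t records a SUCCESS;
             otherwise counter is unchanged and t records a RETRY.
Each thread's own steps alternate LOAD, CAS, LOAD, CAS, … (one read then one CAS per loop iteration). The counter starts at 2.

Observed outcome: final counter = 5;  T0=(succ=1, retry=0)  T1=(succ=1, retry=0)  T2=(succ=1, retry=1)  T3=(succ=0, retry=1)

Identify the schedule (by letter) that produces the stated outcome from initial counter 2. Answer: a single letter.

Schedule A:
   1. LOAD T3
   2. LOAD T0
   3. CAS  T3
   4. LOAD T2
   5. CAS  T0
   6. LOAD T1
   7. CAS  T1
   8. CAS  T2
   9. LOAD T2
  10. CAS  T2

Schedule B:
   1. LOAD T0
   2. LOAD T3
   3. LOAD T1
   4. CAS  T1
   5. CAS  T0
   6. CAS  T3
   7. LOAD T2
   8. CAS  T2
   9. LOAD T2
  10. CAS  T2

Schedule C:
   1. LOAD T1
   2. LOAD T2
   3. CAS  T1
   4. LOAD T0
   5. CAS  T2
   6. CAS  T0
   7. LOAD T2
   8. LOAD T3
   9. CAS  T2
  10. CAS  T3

Simulating candidate C:
[1] T1.load  rd  (counter 2, T1.r 2)
[2] T2.load  rd  (counter 2, T2.r 2)
[3] T1.cas  hit  (counter 3, T1.r 2)
[4] T0.load  rd  (counter 3, T0.r 3)
[5] T2.cas  miss  (counter 3, T2.r 2)
[6] T0.cas  hit  (counter 4, T0.r 3)
[7] T2.load  rd  (counter 4, T2.r 4)
[8] T3.load  rd  (counter 4, T3.r 4)
[9] T2.cas  hit  (counter 5, T2.r 4)
[10] T3.cas  miss  (counter 5, T3.r 4)

C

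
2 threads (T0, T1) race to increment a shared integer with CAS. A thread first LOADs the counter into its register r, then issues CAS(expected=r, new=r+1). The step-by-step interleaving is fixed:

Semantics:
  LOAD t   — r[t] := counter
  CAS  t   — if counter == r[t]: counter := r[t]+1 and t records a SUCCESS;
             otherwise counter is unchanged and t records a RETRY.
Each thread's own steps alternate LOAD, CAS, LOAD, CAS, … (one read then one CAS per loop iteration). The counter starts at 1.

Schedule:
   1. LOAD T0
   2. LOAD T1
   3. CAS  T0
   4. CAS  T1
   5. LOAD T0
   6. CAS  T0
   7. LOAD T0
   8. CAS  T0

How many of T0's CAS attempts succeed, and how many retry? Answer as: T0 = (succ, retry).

step 1: T0 LOAD ⇒ load; ctr=1 reg=1
step 2: T1 LOAD ⇒ load; ctr=1 reg=1
step 3: T0 CAS ⇒ ok; ctr=2 reg=1
step 4: T1 CAS ⇒ retry; ctr=2 reg=1
step 5: T0 LOAD ⇒ load; ctr=2 reg=2
step 6: T0 CAS ⇒ ok; ctr=3 reg=2
step 7: T0 LOAD ⇒ load; ctr=3 reg=3
step 8: T0 CAS ⇒ ok; ctr=4 reg=3

T0 = (3, 0)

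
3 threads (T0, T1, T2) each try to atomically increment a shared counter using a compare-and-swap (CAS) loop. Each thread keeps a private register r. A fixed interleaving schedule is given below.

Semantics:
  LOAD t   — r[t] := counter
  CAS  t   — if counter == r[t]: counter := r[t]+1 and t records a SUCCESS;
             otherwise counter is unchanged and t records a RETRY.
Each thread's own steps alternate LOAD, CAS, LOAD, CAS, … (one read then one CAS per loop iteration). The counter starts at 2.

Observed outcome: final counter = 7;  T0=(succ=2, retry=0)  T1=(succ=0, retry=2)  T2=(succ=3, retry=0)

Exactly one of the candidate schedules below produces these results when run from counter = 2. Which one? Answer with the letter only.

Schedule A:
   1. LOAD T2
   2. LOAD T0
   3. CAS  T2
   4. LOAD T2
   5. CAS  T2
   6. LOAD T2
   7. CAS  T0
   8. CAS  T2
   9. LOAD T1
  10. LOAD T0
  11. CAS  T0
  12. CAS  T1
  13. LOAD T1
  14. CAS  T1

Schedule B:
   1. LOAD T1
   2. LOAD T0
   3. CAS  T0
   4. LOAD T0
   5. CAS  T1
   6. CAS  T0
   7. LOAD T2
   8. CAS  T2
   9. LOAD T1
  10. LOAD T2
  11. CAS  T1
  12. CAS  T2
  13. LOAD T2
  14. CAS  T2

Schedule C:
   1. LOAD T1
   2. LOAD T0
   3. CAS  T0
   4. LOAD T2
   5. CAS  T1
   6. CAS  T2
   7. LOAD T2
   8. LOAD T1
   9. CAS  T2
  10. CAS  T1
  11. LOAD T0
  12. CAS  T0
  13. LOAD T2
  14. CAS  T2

Tracing schedule C:
T1 LOAD — after: cnt=2, r=2 — load
T0 LOAD — after: cnt=2, r=2 — load
T0 CAS — after: cnt=3, r=2 — ok
T2 LOAD — after: cnt=3, r=3 — load
T1 CAS — after: cnt=3, r=2 — retry
T2 CAS — after: cnt=4, r=3 — ok
T2 LOAD — after: cnt=4, r=4 — load
T1 LOAD — after: cnt=4, r=4 — load
T2 CAS — after: cnt=5, r=4 — ok
T1 CAS — after: cnt=5, r=4 — retry
T0 LOAD — after: cnt=5, r=5 — load
T0 CAS — after: cnt=6, r=5 — ok
T2 LOAD — after: cnt=6, r=6 — load
T2 CAS — after: cnt=7, r=6 — ok

C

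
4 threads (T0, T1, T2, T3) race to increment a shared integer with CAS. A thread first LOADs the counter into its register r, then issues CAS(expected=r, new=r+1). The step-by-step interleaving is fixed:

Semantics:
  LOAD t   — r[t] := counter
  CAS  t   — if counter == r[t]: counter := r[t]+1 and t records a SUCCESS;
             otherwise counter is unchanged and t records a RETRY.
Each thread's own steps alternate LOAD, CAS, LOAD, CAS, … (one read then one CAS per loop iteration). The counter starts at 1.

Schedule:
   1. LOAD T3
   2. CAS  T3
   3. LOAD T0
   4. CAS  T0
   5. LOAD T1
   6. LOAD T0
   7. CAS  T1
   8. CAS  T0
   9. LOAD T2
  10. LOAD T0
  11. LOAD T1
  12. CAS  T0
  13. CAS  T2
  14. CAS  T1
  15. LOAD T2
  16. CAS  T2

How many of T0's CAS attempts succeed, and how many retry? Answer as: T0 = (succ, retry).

T0 = (2, 1)

1. LOAD T3 → mem=1 r[T3]=1 [LOAD]
2. CAS T3 → mem=2 r[T3]=1 [OK]
3. LOAD T0 → mem=2 r[T0]=2 [LOAD]
4. CAS T0 → mem=3 r[T0]=2 [OK]
5. LOAD T1 → mem=3 r[T1]=3 [LOAD]
6. LOAD T0 → mem=3 r[T0]=3 [LOAD]
7. CAS T1 → mem=4 r[T1]=3 [OK]
8. CAS T0 → mem=4 r[T0]=3 [RETRY]
9. LOAD T2 → mem=4 r[T2]=4 [LOAD]
10. LOAD T0 → mem=4 r[T0]=4 [LOAD]
11. LOAD T1 → mem=4 r[T1]=4 [LOAD]
12. CAS T0 → mem=5 r[T0]=4 [OK]
13. CAS T2 → mem=5 r[T2]=4 [RETRY]
14. CAS T1 → mem=5 r[T1]=4 [RETRY]
15. LOAD T2 → mem=5 r[T2]=5 [LOAD]
16. CAS T2 → mem=6 r[T2]=5 [OK]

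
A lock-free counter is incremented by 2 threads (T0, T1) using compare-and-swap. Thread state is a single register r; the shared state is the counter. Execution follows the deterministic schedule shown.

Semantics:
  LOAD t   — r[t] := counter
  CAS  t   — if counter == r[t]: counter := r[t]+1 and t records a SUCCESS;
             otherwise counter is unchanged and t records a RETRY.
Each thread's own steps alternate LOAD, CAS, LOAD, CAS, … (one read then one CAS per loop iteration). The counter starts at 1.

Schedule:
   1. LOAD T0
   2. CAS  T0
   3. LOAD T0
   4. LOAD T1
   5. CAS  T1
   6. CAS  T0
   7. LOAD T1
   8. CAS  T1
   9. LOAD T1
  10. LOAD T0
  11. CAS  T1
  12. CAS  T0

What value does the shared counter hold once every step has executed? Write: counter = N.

counter = 5

#1 T0 reads 1
#2 T0 CAS(1→2) writes; counter now 2
#3 T0 reads 2
#4 T1 reads 2
#5 T1 CAS(2→3) writes; counter now 3
#6 T0 CAS(2→3) fails; counter now 3
#7 T1 reads 3
#8 T1 CAS(3→4) writes; counter now 4
#9 T1 reads 4
#10 T0 reads 4
#11 T1 CAS(4→5) writes; counter now 5
#12 T0 CAS(4→5) fails; counter now 5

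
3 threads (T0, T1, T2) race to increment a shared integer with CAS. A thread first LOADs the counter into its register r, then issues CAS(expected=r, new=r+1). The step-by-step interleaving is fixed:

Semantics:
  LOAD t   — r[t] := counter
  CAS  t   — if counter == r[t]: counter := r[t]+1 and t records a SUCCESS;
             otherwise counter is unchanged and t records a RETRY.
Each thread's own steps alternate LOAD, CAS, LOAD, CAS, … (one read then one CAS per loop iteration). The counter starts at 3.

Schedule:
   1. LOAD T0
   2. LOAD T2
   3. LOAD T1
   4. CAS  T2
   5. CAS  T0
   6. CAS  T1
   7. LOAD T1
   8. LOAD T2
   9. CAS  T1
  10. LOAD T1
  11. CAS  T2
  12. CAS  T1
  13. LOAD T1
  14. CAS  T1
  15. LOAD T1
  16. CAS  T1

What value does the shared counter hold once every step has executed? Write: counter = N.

counter = 8

T0 LOAD — after: cnt=3, r=3 — load
T2 LOAD — after: cnt=3, r=3 — load
T1 LOAD — after: cnt=3, r=3 — load
T2 CAS — after: cnt=4, r=3 — ok
T0 CAS — after: cnt=4, r=3 — retry
T1 CAS — after: cnt=4, r=3 — retry
T1 LOAD — after: cnt=4, r=4 — load
T2 LOAD — after: cnt=4, r=4 — load
T1 CAS — after: cnt=5, r=4 — ok
T1 LOAD — after: cnt=5, r=5 — load
T2 CAS — after: cnt=5, r=4 — retry
T1 CAS — after: cnt=6, r=5 — ok
T1 LOAD — after: cnt=6, r=6 — load
T1 CAS — after: cnt=7, r=6 — ok
T1 LOAD — after: cnt=7, r=7 — load
T1 CAS — after: cnt=8, r=7 — ok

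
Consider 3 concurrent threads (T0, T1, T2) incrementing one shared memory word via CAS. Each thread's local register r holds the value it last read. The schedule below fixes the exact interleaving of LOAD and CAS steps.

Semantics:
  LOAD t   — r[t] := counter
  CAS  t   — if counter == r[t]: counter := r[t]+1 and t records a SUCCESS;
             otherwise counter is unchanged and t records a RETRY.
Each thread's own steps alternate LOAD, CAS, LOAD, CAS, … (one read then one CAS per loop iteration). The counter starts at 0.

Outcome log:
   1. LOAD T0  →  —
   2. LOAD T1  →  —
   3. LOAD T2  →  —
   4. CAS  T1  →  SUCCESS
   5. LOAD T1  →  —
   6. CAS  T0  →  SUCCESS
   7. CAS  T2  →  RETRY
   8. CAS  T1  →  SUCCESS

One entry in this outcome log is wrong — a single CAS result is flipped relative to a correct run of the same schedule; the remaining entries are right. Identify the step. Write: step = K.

Reference trace:
1. LOAD T0 → mem=0 r[T0]=0 [LOAD]
2. LOAD T1 → mem=0 r[T1]=0 [LOAD]
3. LOAD T2 → mem=0 r[T2]=0 [LOAD]
4. CAS T1 → mem=1 r[T1]=0 [OK]
5. LOAD T1 → mem=1 r[T1]=1 [LOAD]
6. CAS T0 → mem=1 r[T0]=0 [RETRY]
7. CAS T2 → mem=1 r[T2]=0 [RETRY]
8. CAS T1 → mem=2 r[T1]=1 [OK]
Flip is step 6.

step = 6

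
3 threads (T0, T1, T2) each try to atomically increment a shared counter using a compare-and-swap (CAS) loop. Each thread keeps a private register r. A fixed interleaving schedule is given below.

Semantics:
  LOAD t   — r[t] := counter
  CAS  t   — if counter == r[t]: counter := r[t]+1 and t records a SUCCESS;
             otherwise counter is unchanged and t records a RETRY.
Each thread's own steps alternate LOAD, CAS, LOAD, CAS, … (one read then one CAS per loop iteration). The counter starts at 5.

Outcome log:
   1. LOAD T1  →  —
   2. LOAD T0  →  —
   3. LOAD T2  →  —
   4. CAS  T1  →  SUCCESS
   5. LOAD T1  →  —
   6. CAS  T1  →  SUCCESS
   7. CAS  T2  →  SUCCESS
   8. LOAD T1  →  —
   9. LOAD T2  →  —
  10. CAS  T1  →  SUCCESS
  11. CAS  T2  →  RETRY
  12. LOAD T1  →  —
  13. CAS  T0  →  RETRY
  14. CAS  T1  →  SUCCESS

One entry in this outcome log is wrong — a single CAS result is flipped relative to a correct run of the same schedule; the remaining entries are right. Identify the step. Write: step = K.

step = 7

Correct run:
step 1: T1 LOAD ⇒ load; ctr=5 reg=5
step 2: T0 LOAD ⇒ load; ctr=5 reg=5
step 3: T2 LOAD ⇒ load; ctr=5 reg=5
step 4: T1 CAS ⇒ ok; ctr=6 reg=5
step 5: T1 LOAD ⇒ load; ctr=6 reg=6
step 6: T1 CAS ⇒ ok; ctr=7 reg=6
step 7: T2 CAS ⇒ retry; ctr=7 reg=5
step 8: T1 LOAD ⇒ load; ctr=7 reg=7
step 9: T2 LOAD ⇒ load; ctr=7 reg=7
step 10: T1 CAS ⇒ ok; ctr=8 reg=7
step 11: T2 CAS ⇒ retry; ctr=8 reg=7
step 12: T1 LOAD ⇒ load; ctr=8 reg=8
step 13: T0 CAS ⇒ retry; ctr=8 reg=5
step 14: T1 CAS ⇒ ok; ctr=9 reg=8
Flip is step 7.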